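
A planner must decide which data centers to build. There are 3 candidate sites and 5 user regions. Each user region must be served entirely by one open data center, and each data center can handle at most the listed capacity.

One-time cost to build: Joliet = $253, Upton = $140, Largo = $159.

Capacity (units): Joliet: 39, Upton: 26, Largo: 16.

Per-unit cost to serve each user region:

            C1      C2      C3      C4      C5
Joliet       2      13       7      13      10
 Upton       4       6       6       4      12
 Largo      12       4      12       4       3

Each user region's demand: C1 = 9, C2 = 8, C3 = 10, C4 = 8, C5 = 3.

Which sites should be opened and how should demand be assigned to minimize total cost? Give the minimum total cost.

Open {Upton, Largo}: C1→Upton 4·9=36, C2→Largo 4·8=32, C3→Upton 6·10=60, C4→Largo 4·8=32, C5→Upton 12·3=36.
Loads: Upton carries 22/26, Largo carries 16/16. Service 196; fixed 299; total 495.
Next best feasible plan costs 544.

Minimum total cost: 495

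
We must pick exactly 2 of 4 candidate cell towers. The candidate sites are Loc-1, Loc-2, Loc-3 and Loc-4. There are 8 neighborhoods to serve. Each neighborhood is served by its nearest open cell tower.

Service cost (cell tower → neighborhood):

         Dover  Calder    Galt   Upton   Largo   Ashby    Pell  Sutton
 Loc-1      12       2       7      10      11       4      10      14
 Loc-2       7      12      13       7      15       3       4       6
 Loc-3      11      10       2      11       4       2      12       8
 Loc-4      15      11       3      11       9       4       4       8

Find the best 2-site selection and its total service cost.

Choose Loc-2 and Loc-3; total service cost 42.

With exactly 2 open, each neighborhood uses its cheapest among the chosen.
{Loc-2, Loc-3}: Dover→Loc-2 7, Calder→Loc-3 10, Galt→Loc-3 2, Upton→Loc-2 7, Largo→Loc-3 4, Ashby→Loc-3 2, Pell→Loc-2 4, Sutton→Loc-2 6. Service cost 42.
{Loc-1, Loc-2}: service cost 47
{Loc-1, Loc-3}: service cost 49
Among all 6 size-2 choices, {Loc-2, Loc-3} is lowest.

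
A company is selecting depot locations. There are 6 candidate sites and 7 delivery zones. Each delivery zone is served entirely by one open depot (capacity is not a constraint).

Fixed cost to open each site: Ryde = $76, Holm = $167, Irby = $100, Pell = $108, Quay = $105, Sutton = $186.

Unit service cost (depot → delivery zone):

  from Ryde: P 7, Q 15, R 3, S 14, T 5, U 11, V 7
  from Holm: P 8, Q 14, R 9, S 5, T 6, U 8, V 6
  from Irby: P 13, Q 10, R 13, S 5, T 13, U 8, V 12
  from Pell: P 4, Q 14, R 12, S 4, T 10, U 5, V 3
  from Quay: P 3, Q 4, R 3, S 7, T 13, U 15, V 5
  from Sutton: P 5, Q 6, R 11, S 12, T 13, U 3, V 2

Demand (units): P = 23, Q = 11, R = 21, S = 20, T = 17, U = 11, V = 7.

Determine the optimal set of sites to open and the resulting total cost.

For any fixed open set, each delivery zone goes to its cheapest open site; total = fixed + service.
{Ryde, Pell, Quay}: P→Quay 3·23=69, Q→Quay 4·11=44, R→Ryde 3·21=63, S→Pell 4·20=80, T→Ryde 5·17=85, U→Pell 5·11=55, V→Pell 3·7=21. Service 417; fixed 289; total 706.
{Pell, Quay}: service 502 + fixed 213 = 715
{Ryde, Pell}: service 550 + fixed 184 = 734
{Ryde, Holm, Irby, Pell, Quay, Sutton}: P→Quay 3·23=69, Q→Quay 4·11=44, R→Ryde 3·21=63, S→Pell 4·20=80, T→Ryde 5·17=85, U→Sutton 3·11=33, V→Sutton 2·7=14. Service 388; fixed 742; total 1130.
No other subset beats 706.

Open Ryde, Pell and Quay; minimum total cost 706.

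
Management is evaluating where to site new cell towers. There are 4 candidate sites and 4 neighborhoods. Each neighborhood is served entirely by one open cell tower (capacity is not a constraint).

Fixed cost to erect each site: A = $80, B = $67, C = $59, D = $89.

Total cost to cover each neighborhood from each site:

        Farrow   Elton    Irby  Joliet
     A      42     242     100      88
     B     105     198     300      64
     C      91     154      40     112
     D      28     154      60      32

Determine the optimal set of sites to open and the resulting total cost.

Open D only; minimum total cost 363.

For any fixed open set, each neighborhood goes to its cheapest open site; total = fixed + service.
{D}: Farrow→D 28, Elton→D 154, Irby→D 60, Joliet→D 32. Service 274; fixed 89; total 363.
{C, D}: Farrow→D 28, Elton→C 154, Irby→C 40, Joliet→D 32. Service 254; fixed 148; total 402.
{B, D}: service 274 + fixed 156 = 430
{A, B, C, D}: Farrow→D 28, Elton→C 154, Irby→C 40, Joliet→D 32. Service 254; fixed 295; total 549.
No other subset beats 363.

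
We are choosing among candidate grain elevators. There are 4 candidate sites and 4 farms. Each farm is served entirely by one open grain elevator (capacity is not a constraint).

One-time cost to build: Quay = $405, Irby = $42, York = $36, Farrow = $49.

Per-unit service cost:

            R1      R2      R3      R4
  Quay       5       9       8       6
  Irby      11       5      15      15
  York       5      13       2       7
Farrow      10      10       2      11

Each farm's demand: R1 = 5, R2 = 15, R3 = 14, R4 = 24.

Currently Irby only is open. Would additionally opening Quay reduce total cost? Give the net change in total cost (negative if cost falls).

No — net change +61 (cost rises by 61).

Current service cost with {Irby}: 700.
Adding Quay: each farm re-picks its cheapest; new service cost 356, saving 344.
Extra fixed cost: 405. Net change = 405 − 344 = 61.
(Totals: 742 → 803.)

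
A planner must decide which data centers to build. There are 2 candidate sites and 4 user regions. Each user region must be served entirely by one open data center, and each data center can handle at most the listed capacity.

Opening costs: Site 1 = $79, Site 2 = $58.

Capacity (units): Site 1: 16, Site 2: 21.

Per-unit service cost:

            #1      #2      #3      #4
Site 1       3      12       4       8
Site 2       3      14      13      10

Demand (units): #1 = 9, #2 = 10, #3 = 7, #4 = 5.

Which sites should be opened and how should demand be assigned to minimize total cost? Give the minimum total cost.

Minimum total cost: 372

Open {Site 1, Site 2}: #1→Site 2 3·9=27, #2→Site 2 14·10=140, #3→Site 1 4·7=28, #4→Site 1 8·5=40.
Loads: Site 1 carries 12/16, Site 2 carries 19/21. Service 235; fixed 137; total 372.
Next best feasible plan costs 382.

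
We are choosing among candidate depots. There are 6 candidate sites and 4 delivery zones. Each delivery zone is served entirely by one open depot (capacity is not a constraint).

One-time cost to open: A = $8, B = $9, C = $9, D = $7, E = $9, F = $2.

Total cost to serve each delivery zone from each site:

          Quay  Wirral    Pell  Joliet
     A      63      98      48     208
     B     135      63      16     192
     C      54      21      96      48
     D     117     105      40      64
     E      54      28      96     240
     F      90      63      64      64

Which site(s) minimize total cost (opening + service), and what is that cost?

For any fixed open set, each delivery zone goes to its cheapest open site; total = fixed + service.
{B, C}: Quay→C 54, Wirral→C 21, Pell→B 16, Joliet→C 48. Service 139; fixed 18; total 157.
{B, C, F}: service 139 + fixed 20 = 159
{B, C, D}: service 139 + fixed 25 = 164
{A, B, C, D, E, F}: service 139 + fixed 44 = 183
No other subset beats 157.

Open B and C; minimum total cost 157.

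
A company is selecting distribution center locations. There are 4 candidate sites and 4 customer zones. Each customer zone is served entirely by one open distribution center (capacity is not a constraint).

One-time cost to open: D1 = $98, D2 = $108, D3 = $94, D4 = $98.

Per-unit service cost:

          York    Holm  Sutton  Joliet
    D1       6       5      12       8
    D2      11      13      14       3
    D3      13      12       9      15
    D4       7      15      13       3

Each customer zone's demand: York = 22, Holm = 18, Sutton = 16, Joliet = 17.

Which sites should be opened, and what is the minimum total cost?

For any fixed open set, each customer zone goes to its cheapest open site; total = fixed + service.
{D1}: York→D1 6·22=132, Holm→D1 5·18=90, Sutton→D1 12·16=192, Joliet→D1 8·17=136. Service 550; fixed 98; total 648.
{D1, D4}: York→D1 6·22=132, Holm→D1 5·18=90, Sutton→D1 12·16=192, Joliet→D4 3·17=51. Service 465; fixed 196; total 661.
{D1, D2}: York→D1 6·22=132, Holm→D1 5·18=90, Sutton→D1 12·16=192, Joliet→D2 3·17=51. Service 465; fixed 206; total 671.
{D1, D2, D3, D4}: York→D1 6·22=132, Holm→D1 5·18=90, Sutton→D3 9·16=144, Joliet→D2 3·17=51. Service 417; fixed 398; total 815.
(All 15 nonempty subsets were checked; D1 only is lowest.)

Open D1 only; minimum total cost 648.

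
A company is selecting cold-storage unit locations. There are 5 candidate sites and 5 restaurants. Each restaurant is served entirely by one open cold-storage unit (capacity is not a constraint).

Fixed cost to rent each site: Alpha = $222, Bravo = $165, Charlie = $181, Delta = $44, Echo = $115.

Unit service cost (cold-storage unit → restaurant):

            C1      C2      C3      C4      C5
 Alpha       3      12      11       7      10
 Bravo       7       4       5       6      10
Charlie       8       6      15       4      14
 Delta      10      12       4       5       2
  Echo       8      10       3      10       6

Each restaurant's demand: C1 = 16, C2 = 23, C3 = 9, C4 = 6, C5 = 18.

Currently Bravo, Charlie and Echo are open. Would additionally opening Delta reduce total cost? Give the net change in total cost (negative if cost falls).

Current service cost with {Bravo, Charlie, Echo}: 363.
Adding Delta: each restaurant re-picks its cheapest; new service cost 291, saving 72.
Extra fixed cost: 44. Net change = 44 − 72 = -28.
(Totals: 824 → 796.)

Yes — net change −28 (cost falls by 28).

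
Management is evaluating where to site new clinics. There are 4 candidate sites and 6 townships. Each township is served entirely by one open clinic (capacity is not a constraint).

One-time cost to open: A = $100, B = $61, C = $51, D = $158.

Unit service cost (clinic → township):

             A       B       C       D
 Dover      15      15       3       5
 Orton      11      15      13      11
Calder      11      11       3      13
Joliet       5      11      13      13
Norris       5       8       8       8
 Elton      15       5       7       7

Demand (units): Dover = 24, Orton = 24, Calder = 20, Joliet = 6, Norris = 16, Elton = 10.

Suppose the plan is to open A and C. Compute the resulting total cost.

Total cost: 727

Each township is assigned to its cheapest site among the open ones.
{A, C}: Dover→C 3·24=72, Orton→A 11·24=264, Calder→C 3·20=60, Joliet→A 5·6=30, Norris→A 5·16=80, Elton→C 7·10=70. Service 576; fixed 151; total 727.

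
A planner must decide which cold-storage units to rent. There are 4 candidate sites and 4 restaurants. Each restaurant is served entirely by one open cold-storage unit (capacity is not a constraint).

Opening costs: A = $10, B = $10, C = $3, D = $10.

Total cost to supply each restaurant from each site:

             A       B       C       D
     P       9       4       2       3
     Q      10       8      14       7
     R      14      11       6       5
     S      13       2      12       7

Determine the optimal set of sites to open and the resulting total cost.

Open B and C; minimum total cost 31.

For any fixed open set, each restaurant goes to its cheapest open site; total = fixed + service.
{B, C}: P→C 2, Q→B 8, R→C 6, S→B 2. Service 18; fixed 13; total 31.
{D}: P→D 3, Q→D 7, R→D 5, S→D 7. Service 22; fixed 10; total 32.
{C, D}: service 21 + fixed 13 = 34
{A, B, C, D}: service 16 + fixed 33 = 49
No other subset beats 31.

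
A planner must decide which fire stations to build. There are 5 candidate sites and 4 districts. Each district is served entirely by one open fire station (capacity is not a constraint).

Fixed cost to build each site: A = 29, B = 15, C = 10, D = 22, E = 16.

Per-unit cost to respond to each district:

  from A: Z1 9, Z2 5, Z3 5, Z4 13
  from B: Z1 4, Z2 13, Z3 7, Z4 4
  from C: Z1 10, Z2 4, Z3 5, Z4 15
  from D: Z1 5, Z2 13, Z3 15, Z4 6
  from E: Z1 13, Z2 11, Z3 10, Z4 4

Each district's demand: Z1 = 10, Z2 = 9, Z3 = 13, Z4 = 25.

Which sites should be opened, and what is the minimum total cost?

For any fixed open set, each district goes to its cheapest open site; total = fixed + service.
{B, C}: Z1→B 4·10=40, Z2→C 4·9=36, Z3→C 5·13=65, Z4→B 4·25=100. Service 241; fixed 25; total 266.
{B, C, E}: service 241 + fixed 41 = 282
{B, C, D}: service 241 + fixed 47 = 288
{A, B, C, D, E}: service 241 + fixed 92 = 333
No other subset beats 266.

Open B and C; minimum total cost 266.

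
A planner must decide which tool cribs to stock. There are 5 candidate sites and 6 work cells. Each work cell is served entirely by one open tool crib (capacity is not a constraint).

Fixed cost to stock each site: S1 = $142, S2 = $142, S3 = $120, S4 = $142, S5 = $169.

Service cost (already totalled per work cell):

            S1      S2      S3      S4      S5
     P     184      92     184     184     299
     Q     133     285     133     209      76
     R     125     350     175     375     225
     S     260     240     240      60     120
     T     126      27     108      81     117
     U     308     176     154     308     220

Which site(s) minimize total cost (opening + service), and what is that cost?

Open S2 and S5; minimum total cost 1027.

For any fixed open set, each work cell goes to its cheapest open site; total = fixed + service.
{S2, S5}: P→S2 92, Q→S5 76, R→S5 225, S→S5 120, T→S2 27, U→S2 176. Service 716; fixed 311; total 1027.
{S1, S2, S4}: P→S2 92, Q→S1 133, R→S1 125, S→S4 60, T→S2 27, U→S2 176. Service 613; fixed 426; total 1039.
{S2, S3, S4}: service 641 + fixed 404 = 1045
{S1, S2, S3, S4, S5}: P→S2 92, Q→S5 76, R→S1 125, S→S4 60, T→S2 27, U→S3 154. Service 534; fixed 715; total 1249.
No other subset beats 1027.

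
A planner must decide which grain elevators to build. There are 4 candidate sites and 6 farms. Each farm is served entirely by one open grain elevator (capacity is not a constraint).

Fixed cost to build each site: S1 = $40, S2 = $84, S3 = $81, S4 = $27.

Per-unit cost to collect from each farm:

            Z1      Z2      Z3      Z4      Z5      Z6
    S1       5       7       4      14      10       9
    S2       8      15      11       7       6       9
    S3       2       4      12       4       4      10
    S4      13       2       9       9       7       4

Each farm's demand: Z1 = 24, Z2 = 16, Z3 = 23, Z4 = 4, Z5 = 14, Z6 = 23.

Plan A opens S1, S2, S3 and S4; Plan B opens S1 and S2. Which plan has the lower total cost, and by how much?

Plan A: {S1, S2, S3, S4}: Z1→S3 2·24=48, Z2→S4 2·16=32, Z3→S1 4·23=92, Z4→S3 4·4=16, Z5→S3 4·14=56, Z6→S4 4·23=92. Service 336; fixed 232; total 568.
Plan B: {S1, S2}: Z1→S1 5·24=120, Z2→S1 7·16=112, Z3→S1 4·23=92, Z4→S2 7·4=28, Z5→S2 6·14=84, Z6→S1 9·23=207. Service 643; fixed 124; total 767.
Difference: |568 − 767| = 199.

Plan A is cheaper by 199.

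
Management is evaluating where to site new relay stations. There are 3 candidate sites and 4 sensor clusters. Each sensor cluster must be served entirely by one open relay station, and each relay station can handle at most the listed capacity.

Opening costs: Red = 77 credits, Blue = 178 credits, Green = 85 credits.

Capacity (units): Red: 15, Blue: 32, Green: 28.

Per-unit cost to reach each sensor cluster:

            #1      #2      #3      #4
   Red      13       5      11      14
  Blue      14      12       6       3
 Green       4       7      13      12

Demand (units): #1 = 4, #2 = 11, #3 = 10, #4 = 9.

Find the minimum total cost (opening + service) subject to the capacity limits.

Minimum total cost: 443

Open {Blue, Green}: #1→Green 4·4=16, #2→Green 7·11=77, #3→Blue 6·10=60, #4→Blue 3·9=27.
Loads: Blue carries 19/32, Green carries 15/28. Service 180; fixed 263; total 443.
Next best feasible plan costs 449.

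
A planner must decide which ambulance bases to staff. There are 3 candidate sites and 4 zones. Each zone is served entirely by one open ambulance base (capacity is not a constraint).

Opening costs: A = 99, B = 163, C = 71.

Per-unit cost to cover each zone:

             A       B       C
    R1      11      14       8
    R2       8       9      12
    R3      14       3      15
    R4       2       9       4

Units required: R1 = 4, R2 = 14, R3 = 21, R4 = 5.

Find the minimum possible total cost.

Minimum total cost: 453

For any fixed open set, each zone goes to its cheapest open site; total = fixed + service.
{B}: R1→B 14·4=56, R2→B 9·14=126, R3→B 3·21=63, R4→B 9·5=45. Service 290; fixed 163; total 453.
{B, C}: R1→C 8·4=32, R2→B 9·14=126, R3→B 3·21=63, R4→C 4·5=20. Service 241; fixed 234; total 475.
{A, B}: service 229 + fixed 262 = 491
{A, B, C}: service 217 + fixed 333 = 550
No other subset beats 453.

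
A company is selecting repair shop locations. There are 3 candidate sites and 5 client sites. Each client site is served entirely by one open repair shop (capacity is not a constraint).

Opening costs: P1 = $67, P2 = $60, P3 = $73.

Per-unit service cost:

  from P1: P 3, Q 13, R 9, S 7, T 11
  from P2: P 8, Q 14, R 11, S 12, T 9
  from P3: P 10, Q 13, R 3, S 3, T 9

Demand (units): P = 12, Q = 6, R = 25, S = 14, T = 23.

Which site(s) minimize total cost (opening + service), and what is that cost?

For any fixed open set, each client site goes to its cheapest open site; total = fixed + service.
{P1, P3}: P→P1 3·12=36, Q→P1 13·6=78, R→P3 3·25=75, S→P3 3·14=42, T→P3 9·23=207. Service 438; fixed 140; total 578.
{P3}: P→P3 10·12=120, Q→P3 13·6=78, R→P3 3·25=75, S→P3 3·14=42, T→P3 9·23=207. Service 522; fixed 73; total 595.
{P2, P3}: service 498 + fixed 133 = 631
{P1, P2, P3}: P→P1 3·12=36, Q→P1 13·6=78, R→P3 3·25=75, S→P3 3·14=42, T→P2 9·23=207. Service 438; fixed 200; total 638.
No other subset beats 578.

Open P1 and P3; minimum total cost 578.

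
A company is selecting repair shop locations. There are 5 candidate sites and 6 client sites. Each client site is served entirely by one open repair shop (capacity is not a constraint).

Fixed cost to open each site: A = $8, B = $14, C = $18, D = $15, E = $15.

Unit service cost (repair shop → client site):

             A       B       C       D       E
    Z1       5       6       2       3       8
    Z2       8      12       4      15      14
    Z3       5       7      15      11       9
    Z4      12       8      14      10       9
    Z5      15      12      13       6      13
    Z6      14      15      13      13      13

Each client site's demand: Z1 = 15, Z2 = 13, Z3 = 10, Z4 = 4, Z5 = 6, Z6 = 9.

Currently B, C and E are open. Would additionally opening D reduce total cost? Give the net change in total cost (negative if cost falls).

Current service cost with {B, C, E}: 373.
Adding D: each client site re-picks its cheapest; new service cost 337, saving 36.
Extra fixed cost: 15. Net change = 15 − 36 = -21.
(Totals: 420 → 399.)

Yes — net change −21 (cost falls by 21).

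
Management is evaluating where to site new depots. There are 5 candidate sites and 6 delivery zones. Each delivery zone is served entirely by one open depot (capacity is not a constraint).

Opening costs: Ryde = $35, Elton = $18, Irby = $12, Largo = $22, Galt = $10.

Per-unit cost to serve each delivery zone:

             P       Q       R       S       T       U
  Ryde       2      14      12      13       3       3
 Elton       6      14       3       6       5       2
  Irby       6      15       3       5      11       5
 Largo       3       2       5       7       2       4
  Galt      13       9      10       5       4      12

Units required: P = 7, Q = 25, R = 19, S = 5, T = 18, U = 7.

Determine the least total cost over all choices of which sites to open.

For any fixed open set, each delivery zone goes to its cheapest open site; total = fixed + service.
{Elton, Largo}: P→Largo 3·7=21, Q→Largo 2·25=50, R→Elton 3·19=57, S→Elton 6·5=30, T→Largo 2·18=36, U→Elton 2·7=14. Service 208; fixed 40; total 248.
{Irby, Largo}: P→Largo 3·7=21, Q→Largo 2·25=50, R→Irby 3·19=57, S→Irby 5·5=25, T→Largo 2·18=36, U→Largo 4·7=28. Service 217; fixed 34; total 251.
{Elton, Largo, Galt}: service 203 + fixed 50 = 253
{Ryde, Elton, Irby, Largo, Galt}: service 196 + fixed 97 = 293
No other subset beats 248.

Minimum total cost: 248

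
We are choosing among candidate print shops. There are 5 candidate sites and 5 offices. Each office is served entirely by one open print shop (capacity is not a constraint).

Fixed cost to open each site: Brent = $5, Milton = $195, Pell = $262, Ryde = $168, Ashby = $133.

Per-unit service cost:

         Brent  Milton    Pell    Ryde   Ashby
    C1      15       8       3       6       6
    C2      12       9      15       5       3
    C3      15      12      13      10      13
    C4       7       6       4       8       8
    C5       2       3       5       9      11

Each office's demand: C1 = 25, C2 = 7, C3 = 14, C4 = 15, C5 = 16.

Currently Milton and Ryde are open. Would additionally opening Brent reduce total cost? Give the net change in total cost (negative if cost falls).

Yes — net change −11 (cost falls by 11).

Current service cost with {Milton, Ryde}: 463.
Adding Brent: each office re-picks its cheapest; new service cost 447, saving 16.
Extra fixed cost: 5. Net change = 5 − 16 = -11.
(Totals: 826 → 815.)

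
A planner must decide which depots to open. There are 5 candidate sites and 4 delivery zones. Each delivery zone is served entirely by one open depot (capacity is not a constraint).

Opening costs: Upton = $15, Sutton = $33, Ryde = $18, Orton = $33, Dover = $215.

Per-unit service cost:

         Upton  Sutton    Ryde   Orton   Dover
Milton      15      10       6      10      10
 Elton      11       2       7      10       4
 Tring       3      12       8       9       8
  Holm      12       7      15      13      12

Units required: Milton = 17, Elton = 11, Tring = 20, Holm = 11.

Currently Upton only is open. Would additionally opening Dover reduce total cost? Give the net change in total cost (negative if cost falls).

No — net change +53 (cost rises by 53).

Current service cost with {Upton}: 568.
Adding Dover: each delivery zone re-picks its cheapest; new service cost 406, saving 162.
Extra fixed cost: 215. Net change = 215 − 162 = 53.
(Totals: 583 → 636.)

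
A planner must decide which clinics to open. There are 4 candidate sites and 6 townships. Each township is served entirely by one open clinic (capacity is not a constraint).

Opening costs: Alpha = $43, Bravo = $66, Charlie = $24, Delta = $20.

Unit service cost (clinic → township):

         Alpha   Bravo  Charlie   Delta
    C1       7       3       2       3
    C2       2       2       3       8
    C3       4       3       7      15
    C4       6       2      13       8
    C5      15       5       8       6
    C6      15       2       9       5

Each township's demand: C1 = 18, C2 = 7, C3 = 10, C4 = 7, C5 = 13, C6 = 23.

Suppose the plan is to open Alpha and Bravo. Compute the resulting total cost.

Total cost: 332

Each township is assigned to its cheapest site among the open ones.
{Alpha, Bravo}: C1→Bravo 3·18=54, C2→Alpha 2·7=14, C3→Bravo 3·10=30, C4→Bravo 2·7=14, C5→Bravo 5·13=65, C6→Bravo 2·23=46. Service 223; fixed 109; total 332.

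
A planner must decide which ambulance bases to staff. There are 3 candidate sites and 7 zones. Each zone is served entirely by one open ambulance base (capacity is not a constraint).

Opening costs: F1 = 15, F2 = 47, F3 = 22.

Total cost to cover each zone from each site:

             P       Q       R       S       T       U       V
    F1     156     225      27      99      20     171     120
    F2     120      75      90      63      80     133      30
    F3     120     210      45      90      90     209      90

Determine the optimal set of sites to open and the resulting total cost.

For any fixed open set, each zone goes to its cheapest open site; total = fixed + service.
{F1, F2}: P→F2 120, Q→F2 75, R→F1 27, S→F2 63, T→F1 20, U→F2 133, V→F2 30. Service 468; fixed 62; total 530.
{F1, F2, F3}: P→F2 120, Q→F2 75, R→F1 27, S→F2 63, T→F1 20, U→F2 133, V→F2 30. Service 468; fixed 84; total 552.
{F2, F3}: service 546 + fixed 69 = 615
{F1}: service 818 + fixed 15 = 833
No other subset beats 530.

Open F1 and F2; minimum total cost 530.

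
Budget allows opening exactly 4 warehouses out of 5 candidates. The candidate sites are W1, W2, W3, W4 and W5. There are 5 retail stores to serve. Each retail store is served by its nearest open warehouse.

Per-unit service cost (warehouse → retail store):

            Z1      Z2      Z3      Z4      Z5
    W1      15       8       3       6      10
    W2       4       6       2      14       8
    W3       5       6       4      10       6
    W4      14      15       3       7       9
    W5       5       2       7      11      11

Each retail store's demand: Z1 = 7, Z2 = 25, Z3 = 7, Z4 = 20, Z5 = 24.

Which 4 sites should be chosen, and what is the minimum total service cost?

Choose W1, W2, W3 and W5; total service cost 356.

With exactly 4 open, each retail store uses its cheapest among the chosen.
{W1, W2, W3, W5}: Z1→W2 4·7=28, Z2→W5 2·25=50, Z3→W2 2·7=14, Z4→W1 6·20=120, Z5→W3 6·24=144. Service cost 356.
{W1, W3, W4, W5}: service cost 370
{W2, W3, W4, W5}: service cost 376
Among all 5 size-4 choices, {W1, W2, W3, W5} is lowest.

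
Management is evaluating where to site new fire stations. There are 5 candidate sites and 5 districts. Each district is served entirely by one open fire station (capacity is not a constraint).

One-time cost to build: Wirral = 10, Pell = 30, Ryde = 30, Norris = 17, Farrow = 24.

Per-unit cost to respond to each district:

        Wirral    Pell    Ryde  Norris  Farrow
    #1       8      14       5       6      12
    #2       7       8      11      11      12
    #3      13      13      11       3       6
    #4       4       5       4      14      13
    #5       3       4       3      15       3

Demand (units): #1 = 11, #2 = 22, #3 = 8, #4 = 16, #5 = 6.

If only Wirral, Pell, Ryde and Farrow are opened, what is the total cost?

Total cost: 433

Each district is assigned to its cheapest site among the open ones.
{Wirral, Pell, Ryde, Farrow}: #1→Ryde 5·11=55, #2→Wirral 7·22=154, #3→Farrow 6·8=48, #4→Wirral 4·16=64, #5→Wirral 3·6=18. Service 339; fixed 94; total 433.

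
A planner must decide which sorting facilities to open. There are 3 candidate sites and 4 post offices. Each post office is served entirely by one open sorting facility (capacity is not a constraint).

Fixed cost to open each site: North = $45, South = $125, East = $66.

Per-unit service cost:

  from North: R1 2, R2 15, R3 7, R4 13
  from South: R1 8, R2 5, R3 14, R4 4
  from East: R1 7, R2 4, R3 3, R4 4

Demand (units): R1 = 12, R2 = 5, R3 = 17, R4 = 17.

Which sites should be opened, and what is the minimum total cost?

For any fixed open set, each post office goes to its cheapest open site; total = fixed + service.
{North, East}: R1→North 2·12=24, R2→East 4·5=20, R3→East 3·17=51, R4→East 4·17=68. Service 163; fixed 111; total 274.
{East}: service 223 + fixed 66 = 289
{North, South, East}: service 163 + fixed 236 = 399
{North}: R1→North 2·12=24, R2→North 15·5=75, R3→North 7·17=119, R4→North 13·17=221. Service 439; fixed 45; total 484.
No other subset beats 274.

Open North and East; minimum total cost 274.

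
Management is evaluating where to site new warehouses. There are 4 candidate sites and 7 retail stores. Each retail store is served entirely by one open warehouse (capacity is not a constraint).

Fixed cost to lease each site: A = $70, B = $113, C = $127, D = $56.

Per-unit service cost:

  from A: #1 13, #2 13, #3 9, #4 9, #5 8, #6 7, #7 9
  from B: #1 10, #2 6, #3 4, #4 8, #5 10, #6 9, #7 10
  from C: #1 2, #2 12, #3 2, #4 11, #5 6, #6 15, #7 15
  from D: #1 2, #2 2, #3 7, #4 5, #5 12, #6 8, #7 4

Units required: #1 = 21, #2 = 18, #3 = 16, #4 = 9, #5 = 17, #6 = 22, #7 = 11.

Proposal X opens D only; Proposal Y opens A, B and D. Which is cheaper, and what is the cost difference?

Proposal X: {D}: #1→D 2·21=42, #2→D 2·18=36, #3→D 7·16=112, #4→D 5·9=45, #5→D 12·17=204, #6→D 8·22=176, #7→D 4·11=44. Service 659; fixed 56; total 715.
Proposal Y: {A, B, D}: #1→D 2·21=42, #2→D 2·18=36, #3→B 4·16=64, #4→D 5·9=45, #5→A 8·17=136, #6→A 7·22=154, #7→D 4·11=44. Service 521; fixed 239; total 760.
Difference: |715 − 760| = 45.

Proposal X is cheaper by 45.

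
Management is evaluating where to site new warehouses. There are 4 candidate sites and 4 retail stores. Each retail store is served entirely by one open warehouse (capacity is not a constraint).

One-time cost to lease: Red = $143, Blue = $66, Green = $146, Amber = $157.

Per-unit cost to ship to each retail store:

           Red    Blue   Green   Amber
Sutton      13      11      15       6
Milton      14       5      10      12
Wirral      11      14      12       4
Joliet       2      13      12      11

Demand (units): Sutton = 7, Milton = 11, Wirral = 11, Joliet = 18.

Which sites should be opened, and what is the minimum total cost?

For any fixed open set, each retail store goes to its cheapest open site; total = fixed + service.
{Red, Blue}: Sutton→Blue 11·7=77, Milton→Blue 5·11=55, Wirral→Red 11·11=121, Joliet→Red 2·18=36. Service 289; fixed 209; total 498.
{Red, Blue, Amber}: service 177 + fixed 366 = 543
{Red}: service 402 + fixed 143 = 545
{Red, Blue, Green, Amber}: service 177 + fixed 512 = 689
No other subset beats 498.

Open Red and Blue; minimum total cost 498.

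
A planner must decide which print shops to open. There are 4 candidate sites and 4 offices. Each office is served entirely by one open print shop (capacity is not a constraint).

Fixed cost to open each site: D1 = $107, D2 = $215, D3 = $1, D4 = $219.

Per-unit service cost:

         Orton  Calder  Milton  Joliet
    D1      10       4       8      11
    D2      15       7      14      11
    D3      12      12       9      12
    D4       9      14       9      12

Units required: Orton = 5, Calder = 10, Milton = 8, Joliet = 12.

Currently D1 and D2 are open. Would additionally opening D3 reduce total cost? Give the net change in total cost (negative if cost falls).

Current service cost with {D1, D2}: 286.
Adding D3: each office re-picks its cheapest; new service cost 286, saving 0.
Extra fixed cost: 1. Net change = 1 − 0 = 1.
(Totals: 608 → 609.)

No — net change +1 (cost rises by 1).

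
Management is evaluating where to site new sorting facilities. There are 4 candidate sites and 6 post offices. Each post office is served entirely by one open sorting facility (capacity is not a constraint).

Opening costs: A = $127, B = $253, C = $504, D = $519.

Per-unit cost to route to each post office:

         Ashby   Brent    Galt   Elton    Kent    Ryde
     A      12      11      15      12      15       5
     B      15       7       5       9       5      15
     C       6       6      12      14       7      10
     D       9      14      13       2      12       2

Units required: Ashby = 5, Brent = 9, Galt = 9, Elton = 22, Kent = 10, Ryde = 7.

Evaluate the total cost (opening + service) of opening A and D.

Total cost: 1085

Each post office is assigned to its cheapest site among the open ones.
{A, D}: Ashby→D 9·5=45, Brent→A 11·9=99, Galt→D 13·9=117, Elton→D 2·22=44, Kent→D 12·10=120, Ryde→D 2·7=14. Service 439; fixed 646; total 1085.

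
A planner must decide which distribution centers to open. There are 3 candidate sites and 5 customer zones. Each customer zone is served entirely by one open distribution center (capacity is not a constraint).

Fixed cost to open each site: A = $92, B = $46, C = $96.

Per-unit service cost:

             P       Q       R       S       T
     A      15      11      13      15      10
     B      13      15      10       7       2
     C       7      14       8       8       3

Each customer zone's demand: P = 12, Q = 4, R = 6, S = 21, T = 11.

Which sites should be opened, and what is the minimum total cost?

For any fixed open set, each customer zone goes to its cheapest open site; total = fixed + service.
{C}: P→C 7·12=84, Q→C 14·4=56, R→C 8·6=48, S→C 8·21=168, T→C 3·11=33. Service 389; fixed 96; total 485.
{B}: service 445 + fixed 46 = 491
{B, C}: P→C 7·12=84, Q→C 14·4=56, R→C 8·6=48, S→B 7·21=147, T→B 2·11=22. Service 357; fixed 142; total 499.
{A, B, C}: service 345 + fixed 234 = 579
No other subset beats 485.

Open C only; minimum total cost 485.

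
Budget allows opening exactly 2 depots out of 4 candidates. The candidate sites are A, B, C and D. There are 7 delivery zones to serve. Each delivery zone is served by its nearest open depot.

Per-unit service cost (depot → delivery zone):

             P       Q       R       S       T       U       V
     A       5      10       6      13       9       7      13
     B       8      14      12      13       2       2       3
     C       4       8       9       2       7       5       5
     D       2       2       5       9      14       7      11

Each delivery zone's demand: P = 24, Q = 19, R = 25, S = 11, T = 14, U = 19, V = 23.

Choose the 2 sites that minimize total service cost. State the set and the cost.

Choose B and D; total service cost 445.

With exactly 2 open, each delivery zone uses its cheapest among the chosen.
{B, D}: P→D 2·24=48, Q→D 2·19=38, R→D 5·25=125, S→D 9·11=99, T→B 2·14=28, U→B 2·19=38, V→B 3·23=69. Service cost 445.
{C, D}: service cost 541
{B, C}: service cost 630
Among all 6 size-2 choices, {B, D} is lowest.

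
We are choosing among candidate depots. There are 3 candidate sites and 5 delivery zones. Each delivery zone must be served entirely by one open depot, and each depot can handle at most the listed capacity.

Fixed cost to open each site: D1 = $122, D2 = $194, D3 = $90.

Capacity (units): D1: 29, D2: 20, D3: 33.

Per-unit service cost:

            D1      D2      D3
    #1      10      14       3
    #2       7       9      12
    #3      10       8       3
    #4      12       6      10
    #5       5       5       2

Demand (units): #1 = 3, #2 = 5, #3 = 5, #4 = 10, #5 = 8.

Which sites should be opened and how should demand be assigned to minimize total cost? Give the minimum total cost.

Minimum total cost: 290

Open {D3}: #1→D3 3·3=9, #2→D3 12·5=60, #3→D3 3·5=15, #4→D3 10·10=100, #5→D3 2·8=16.
Loads: D3 carries 31/33. Service 200; fixed 90; total 290.
Next best feasible plan costs 387.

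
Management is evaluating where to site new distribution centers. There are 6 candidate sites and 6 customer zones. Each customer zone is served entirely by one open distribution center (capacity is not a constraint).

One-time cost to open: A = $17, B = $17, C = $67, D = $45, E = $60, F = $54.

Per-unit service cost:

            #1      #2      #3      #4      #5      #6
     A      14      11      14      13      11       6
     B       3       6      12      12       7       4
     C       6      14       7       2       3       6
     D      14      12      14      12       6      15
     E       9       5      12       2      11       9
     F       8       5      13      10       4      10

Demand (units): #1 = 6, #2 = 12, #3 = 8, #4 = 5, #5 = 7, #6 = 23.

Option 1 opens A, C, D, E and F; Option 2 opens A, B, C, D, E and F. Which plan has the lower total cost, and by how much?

Option 1: {A, C, D, E, F}: #1→C 6·6=36, #2→E 5·12=60, #3→C 7·8=56, #4→C 2·5=10, #5→C 3·7=21, #6→A 6·23=138. Service 321; fixed 243; total 564.
Option 2: {A, B, C, D, E, F}: #1→B 3·6=18, #2→E 5·12=60, #3→C 7·8=56, #4→C 2·5=10, #5→C 3·7=21, #6→B 4·23=92. Service 257; fixed 260; total 517.
Difference: |564 − 517| = 47.

Option 2 is cheaper by 47.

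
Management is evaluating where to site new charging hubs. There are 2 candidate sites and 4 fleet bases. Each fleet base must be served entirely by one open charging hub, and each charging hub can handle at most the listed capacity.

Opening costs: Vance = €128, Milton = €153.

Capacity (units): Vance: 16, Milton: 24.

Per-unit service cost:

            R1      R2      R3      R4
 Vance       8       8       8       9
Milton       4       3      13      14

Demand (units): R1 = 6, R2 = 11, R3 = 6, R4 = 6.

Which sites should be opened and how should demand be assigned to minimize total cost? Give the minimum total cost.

Open {Vance, Milton}: R1→Milton 4·6=24, R2→Milton 3·11=33, R3→Vance 8·6=48, R4→Vance 9·6=54.
Loads: Vance carries 12/16, Milton carries 17/24. Service 159; fixed 281; total 440.
Next best feasible plan costs 470.

Minimum total cost: 440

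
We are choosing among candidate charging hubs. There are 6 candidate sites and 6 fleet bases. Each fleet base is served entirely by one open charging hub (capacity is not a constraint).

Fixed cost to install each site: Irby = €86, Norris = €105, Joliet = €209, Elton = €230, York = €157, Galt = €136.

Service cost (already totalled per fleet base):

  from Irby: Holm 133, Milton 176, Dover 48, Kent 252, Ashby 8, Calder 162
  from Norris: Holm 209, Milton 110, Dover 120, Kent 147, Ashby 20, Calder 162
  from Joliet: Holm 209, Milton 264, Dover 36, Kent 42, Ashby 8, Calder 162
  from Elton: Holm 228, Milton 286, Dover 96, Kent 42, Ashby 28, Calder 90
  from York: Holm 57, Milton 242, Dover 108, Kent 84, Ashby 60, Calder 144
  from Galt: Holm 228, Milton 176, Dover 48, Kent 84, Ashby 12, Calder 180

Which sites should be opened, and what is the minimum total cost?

For any fixed open set, each fleet base goes to its cheapest open site; total = fixed + service.
{Irby, York}: Holm→York 57, Milton→Irby 176, Dover→Irby 48, Kent→York 84, Ashby→Irby 8, Calder→York 144. Service 517; fixed 243; total 760.
{Norris, York}: service 523 + fixed 262 = 785
{Irby, Norris}: service 608 + fixed 191 = 799
{Irby, Norris, Joliet, Elton, York, Galt}: service 343 + fixed 923 = 1266
No other subset beats 760.

Open Irby and York; minimum total cost 760.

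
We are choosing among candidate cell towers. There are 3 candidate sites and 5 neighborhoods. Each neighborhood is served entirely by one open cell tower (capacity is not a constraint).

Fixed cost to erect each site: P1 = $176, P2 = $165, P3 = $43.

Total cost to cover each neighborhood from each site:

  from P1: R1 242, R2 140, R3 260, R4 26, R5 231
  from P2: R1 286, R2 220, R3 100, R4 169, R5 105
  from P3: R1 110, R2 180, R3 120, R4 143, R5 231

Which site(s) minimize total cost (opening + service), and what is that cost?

Open P3 only; minimum total cost 827.

For any fixed open set, each neighborhood goes to its cheapest open site; total = fixed + service.
{P3}: R1→P3 110, R2→P3 180, R3→P3 120, R4→P3 143, R5→P3 231. Service 784; fixed 43; total 827.
{P1, P3}: R1→P3 110, R2→P1 140, R3→P3 120, R4→P1 26, R5→P1 231. Service 627; fixed 219; total 846.
{P2, P3}: service 638 + fixed 208 = 846
{P1, P2, P3}: R1→P3 110, R2→P1 140, R3→P2 100, R4→P1 26, R5→P2 105. Service 481; fixed 384; total 865.
(All 7 nonempty subsets were checked; P3 only is lowest.)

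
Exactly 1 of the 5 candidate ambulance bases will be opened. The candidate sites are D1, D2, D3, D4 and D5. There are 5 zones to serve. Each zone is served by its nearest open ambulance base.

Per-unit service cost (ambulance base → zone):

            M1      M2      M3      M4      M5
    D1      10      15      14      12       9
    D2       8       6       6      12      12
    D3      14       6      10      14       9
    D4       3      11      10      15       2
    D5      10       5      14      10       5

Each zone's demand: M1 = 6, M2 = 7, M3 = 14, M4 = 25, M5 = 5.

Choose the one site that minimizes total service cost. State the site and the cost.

With exactly 1 open, each zone uses its cheapest among the chosen.
{D2}: M1→D2 8·6=48, M2→D2 6·7=42, M3→D2 6·14=84, M4→D2 12·25=300, M5→D2 12·5=60. Service cost 534.
{D5}: service cost 566
{D4}: service cost 620
Among all 5 size-1 choices, {D2} is lowest.

Choose D2 only; total service cost 534.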